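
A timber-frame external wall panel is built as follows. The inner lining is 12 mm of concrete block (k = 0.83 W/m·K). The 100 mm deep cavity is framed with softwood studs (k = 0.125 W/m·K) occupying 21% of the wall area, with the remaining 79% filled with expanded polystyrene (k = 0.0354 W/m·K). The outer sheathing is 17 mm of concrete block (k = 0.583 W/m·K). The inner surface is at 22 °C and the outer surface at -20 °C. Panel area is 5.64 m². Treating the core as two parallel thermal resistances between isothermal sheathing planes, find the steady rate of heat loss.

Q ≈ 125 W

Sheathing layers in series; stud and cavity paths in parallel between them.
R_inner = 0.012/(0.83×5.64) = 0.002563 K/W
R_stud  = 0.1/(0.125×0.21×5.64) = 0.6754 K/W
R_cav   = 0.1/(0.0354×0.79×5.64) = 0.634 K/W
1/R_core = 1/R_stud + 1/R_cav → R_core = 0.327 K/W
R_outer = 0.017/(0.583×5.64) = 0.00517 K/W
R_total = 0.3348 K/W
Q = ΔT/R_total = 42/0.3348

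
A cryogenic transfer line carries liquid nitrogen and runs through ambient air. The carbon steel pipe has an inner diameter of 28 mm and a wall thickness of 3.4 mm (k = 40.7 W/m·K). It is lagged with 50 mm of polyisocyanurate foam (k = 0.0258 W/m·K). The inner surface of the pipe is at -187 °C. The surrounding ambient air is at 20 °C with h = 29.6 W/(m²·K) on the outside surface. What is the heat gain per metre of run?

q′ ≈ 24.5 W/m

Radial resistances (cylindrical: R_cond = ln(r_o/r_i)/(2πkL), R_conv = 1/(h·2πrL)):
R_carbon steel pipe wall = ln(17.4/14)/(2π×40.7×1) = 8.502×10^-4 K/W
R_polyisocyanurate foam = ln(67.4/17.4)/(2π×0.0258×1) = 8.354 K/W
R_outer film = 1/(h_o·2πr_oL) = 1/(29.6×2π×0.0674×1) = 0.07978 K/W
R_total = 8.434 K/W
Q = ΔT/R_total = 207/8.434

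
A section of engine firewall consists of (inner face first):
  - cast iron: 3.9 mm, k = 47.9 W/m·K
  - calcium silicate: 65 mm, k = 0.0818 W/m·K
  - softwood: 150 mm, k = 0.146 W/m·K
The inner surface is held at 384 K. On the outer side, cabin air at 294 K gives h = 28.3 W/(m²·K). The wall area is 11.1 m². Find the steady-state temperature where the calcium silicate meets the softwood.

T ≈ 345 K

Using the resistance-network approach (series):
R_cast iron = L/(kA) = 0.0039/(47.9×11.1) = 7.335×10^-6 K/W
R_calcium silicate = L/(kA) = 0.065/(0.0818×11.1) = 0.07159 K/W
R_softwood = L/(kA) = 0.15/(0.146×11.1) = 0.09256 K/W
R_outer film = 1/(h_o·A) = 1/(28.3×11.1) = 0.003183 K/W
R_total = 0.1673 K/W;  Q = ΔT/R_total = 90/0.1673 = 537.8 W
T_interface = T_inner − Q·ΣR(inner→interface) = 384 − 538×0.07159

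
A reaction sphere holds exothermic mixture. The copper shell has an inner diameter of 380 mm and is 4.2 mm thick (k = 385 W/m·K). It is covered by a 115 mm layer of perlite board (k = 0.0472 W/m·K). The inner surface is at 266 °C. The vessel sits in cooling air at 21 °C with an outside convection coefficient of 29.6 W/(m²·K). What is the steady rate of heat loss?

Q ≈ 75.2 W

For a spherical shell R = (1/r₁ − 1/r₂)/(4πk); film R = 1/(h·4πr²). In series:
R_copper shell = (1/0.19 − 1/0.1942)/(4π×385) = 2.353×10^-5 K/W
R_perlite board = (1/0.1942 − 1/0.3092)/(4π×0.0472) = 3.229 K/W
R_outer film = 1/(h·4πr_o²) = 1/(29.6×4π×0.3092²) = 0.02812 K/W
R_total = 3.257 K/W
Q = ΔT/R_total = 245/3.257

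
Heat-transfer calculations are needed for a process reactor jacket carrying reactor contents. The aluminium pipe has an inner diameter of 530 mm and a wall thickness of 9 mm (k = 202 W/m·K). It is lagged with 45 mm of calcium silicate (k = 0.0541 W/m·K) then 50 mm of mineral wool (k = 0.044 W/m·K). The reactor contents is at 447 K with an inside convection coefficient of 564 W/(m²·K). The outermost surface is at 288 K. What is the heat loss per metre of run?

Radial resistances (cylindrical: R_cond = ln(r_o/r_i)/(2πkL), R_conv = 1/(h·2πrL)):
R_inner film = 1/(h_i·2πr₁L) = 1/(564×2π×0.265×1) = 0.001065 K/W
R_aluminium pipe wall = ln(274/265)/(2π×202×1) = 2.631×10^-5 K/W
R_calcium silicate = ln(319/274)/(2π×0.0541×1) = 0.4473 K/W
R_mineral wool = ln(369/319)/(2π×0.044×1) = 0.5267 K/W
R_total = 0.9751 K/W
Q = ΔT/R_total = 159/0.9751

q′ ≈ 163 W/m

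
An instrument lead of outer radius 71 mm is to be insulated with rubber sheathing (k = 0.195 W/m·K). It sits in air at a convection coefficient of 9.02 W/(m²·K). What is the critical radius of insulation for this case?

r_cr ≈ 21.6 mm

For a cylinder r_cr = k/h = 0.195/9.02
r_cr = 21.6 mm; since the bare radius (71 mm) is above r_cr, any added insulation will reduce heat loss.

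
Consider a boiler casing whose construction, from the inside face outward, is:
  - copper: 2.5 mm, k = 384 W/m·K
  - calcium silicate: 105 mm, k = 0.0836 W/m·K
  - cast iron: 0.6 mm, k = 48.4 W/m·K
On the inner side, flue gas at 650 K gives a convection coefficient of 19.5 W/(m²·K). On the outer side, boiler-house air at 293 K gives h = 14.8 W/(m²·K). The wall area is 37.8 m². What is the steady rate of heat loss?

Q ≈ 9820 W

Using the resistance-network approach (series):
R_inner film = 1/(h_i·A) = 1/(19.5×37.8) = 0.001357 K/W
R_copper = L/(kA) = 0.0025/(384×37.8) = 1.722×10^-7 K/W
R_calcium silicate = L/(kA) = 0.105/(0.0836×37.8) = 0.03323 K/W
R_cast iron = L/(kA) = 0.0006/(48.4×37.8) = 3.28×10^-7 K/W
R_outer film = 1/(h_o·A) = 1/(14.8×37.8) = 0.001788 K/W
R_total = 0.03637 K/W
Q = ΔT / R_total = 357 / 0.03637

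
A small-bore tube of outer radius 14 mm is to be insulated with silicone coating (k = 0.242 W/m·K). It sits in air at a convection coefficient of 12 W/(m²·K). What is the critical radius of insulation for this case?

r_cr ≈ 20.2 mm

For a cylinder r_cr = k/h = 0.242/12
r_cr = 20.2 mm; since the bare radius (14 mm) is below r_cr, adding a thin layer of insulation will *increase* heat loss.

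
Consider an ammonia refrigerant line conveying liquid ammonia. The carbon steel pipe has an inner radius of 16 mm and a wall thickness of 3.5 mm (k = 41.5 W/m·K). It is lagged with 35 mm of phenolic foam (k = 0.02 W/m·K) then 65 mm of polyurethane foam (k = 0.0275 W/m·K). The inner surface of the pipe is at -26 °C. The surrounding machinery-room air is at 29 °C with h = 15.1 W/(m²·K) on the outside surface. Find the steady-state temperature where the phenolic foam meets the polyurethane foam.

T ≈ 9.11 °C

Treating each annulus and film as a series resistance:
R_carbon steel pipe wall = ln(19.5/16)/(2π×41.5×1) = 7.587×10^-4 K/W
R_phenolic foam = ln(54.5/19.5)/(2π×0.02×1) = 8.179 K/W
R_polyurethane foam = ln(119.5/54.5)/(2π×0.0275×1) = 4.544 K/W
R_outer film = 1/(h_o·2πr_oL) = 1/(15.1×2π×0.1195×1) = 0.0882 K/W
R_total = 12.81 K/W
Q = ΔT/R_total = 55/12.81
Q = 4.29 W/m
T_interface = T_inner + Q·ΣR(inner→interface) = -26 + 4.29×8.18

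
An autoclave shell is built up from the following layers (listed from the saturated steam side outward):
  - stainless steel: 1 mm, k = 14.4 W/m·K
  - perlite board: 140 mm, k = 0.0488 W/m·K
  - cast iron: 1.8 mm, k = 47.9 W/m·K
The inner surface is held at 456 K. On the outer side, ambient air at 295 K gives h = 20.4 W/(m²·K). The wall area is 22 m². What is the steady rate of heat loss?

Model the wall as resistances in series:
R_stainless steel = L/(kA) = 0.001/(14.4×22) = 3.157×10^-6 K/W
R_perlite board = L/(kA) = 0.14/(0.0488×22) = 0.1304 K/W
R_cast iron = L/(kA) = 0.0018/(47.9×22) = 1.708×10^-6 K/W
R_outer film = 1/(h_o·A) = 1/(20.4×22) = 0.002228 K/W
R_total = 0.1326 K/W
Q = ΔT / R_total = 161 / 0.1326

Q ≈ 1210 W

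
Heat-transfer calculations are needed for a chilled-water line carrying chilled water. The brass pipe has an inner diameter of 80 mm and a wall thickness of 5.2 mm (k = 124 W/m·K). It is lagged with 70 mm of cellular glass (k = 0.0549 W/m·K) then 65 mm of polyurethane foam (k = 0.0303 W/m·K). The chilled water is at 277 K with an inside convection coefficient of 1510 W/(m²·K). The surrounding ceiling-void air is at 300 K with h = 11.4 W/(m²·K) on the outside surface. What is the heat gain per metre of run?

q′ ≈ 4.47 W/m

Cylindrical conduction, so R = ln(r₂/r₁)/(2πkL) per layer, in series:
R_inner film = 1/(h_i·2πr₁L) = 1/(1510×2π×0.04×1) = 0.002635 K/W
R_brass pipe wall = ln(45.2/40)/(2π×124×1) = 1.569×10^-4 K/W
R_cellular glass = ln(115.2/45.2)/(2π×0.0549×1) = 2.712 K/W
R_polyurethane foam = ln(180.2/115.2)/(2π×0.0303×1) = 2.35 K/W
R_outer film = 1/(h_o·2πr_oL) = 1/(11.4×2π×0.1802×1) = 0.07747 K/W
R_total = 5.143 K/W
Q = ΔT/R_total = 23/5.143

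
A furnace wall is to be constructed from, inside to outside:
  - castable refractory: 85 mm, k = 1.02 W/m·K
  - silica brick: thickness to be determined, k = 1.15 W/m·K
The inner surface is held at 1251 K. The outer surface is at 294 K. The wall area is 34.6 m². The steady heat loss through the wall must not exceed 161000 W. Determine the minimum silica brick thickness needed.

L ≈ 141 mm

Thermal resistances in series:
R_castable refractory = L/(kA) = 0.085/(1.02×34.6) = 0.002408 K/W
Sum of the known resistances R_other = 0.002408 K/W
Required total resistance R_tot = ΔT/Q_allow = 957/161000 = 0.005944 K/W
R_silica brick = R_tot − R_other = 0.003536 K/W
L = R·k·A = 0.003536×1.15×34.6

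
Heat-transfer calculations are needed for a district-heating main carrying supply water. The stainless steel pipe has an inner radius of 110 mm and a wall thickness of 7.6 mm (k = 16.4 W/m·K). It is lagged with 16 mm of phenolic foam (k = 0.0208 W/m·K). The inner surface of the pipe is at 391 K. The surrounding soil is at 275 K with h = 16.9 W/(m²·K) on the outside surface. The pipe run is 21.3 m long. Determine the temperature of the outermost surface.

T ≈ 283 K

Treating each annulus and film as a series resistance:
R_stainless steel pipe wall = ln(117.6/110)/(2π×16.4×21.3) = 3.044×10^-5 K/W
R_phenolic foam = ln(133.6/117.6)/(2π×0.0208×21.3) = 0.04582 K/W
R_outer film = 1/(h_o·2πr_oL) = 1/(16.9×2π×0.1336×21.3) = 0.003309 K/W
R_total = 0.04916 K/W
Q = ΔT/R_total = 116/0.04916
Q = 2360 W
T_interface = T_inner − Q·ΣR(inner→interface) = 391 − 2360×0.04585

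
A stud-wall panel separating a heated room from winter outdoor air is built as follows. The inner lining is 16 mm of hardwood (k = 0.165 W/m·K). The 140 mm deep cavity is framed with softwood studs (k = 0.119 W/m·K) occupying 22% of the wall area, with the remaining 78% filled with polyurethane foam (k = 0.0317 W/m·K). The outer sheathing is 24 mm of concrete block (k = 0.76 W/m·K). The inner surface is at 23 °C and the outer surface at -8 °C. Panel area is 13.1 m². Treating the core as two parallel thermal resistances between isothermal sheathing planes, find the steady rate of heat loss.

Q ≈ 141 W

Sheathing layers in series; stud and cavity paths in parallel between them.
R_inner = 0.016/(0.165×13.1) = 0.007402 K/W
R_stud  = 0.14/(0.119×0.22×13.1) = 0.4082 K/W
R_cav   = 0.14/(0.0317×0.78×13.1) = 0.4322 K/W
1/R_core = 1/R_stud + 1/R_cav → R_core = 0.2099 K/W
R_outer = 0.024/(0.76×13.1) = 0.002411 K/W
R_total = 0.2197 K/W
Q = ΔT/R_total = 31/0.2197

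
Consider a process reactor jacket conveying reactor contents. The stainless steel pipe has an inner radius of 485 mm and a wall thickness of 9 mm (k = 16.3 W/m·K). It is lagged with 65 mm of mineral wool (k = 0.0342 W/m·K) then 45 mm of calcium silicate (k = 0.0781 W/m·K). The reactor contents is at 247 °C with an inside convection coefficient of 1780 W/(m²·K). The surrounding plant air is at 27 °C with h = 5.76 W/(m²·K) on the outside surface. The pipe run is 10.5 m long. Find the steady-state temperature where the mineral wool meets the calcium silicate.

T ≈ 84.5 °C

Cylindrical conduction, so R = ln(r₂/r₁)/(2πkL) per layer, in series:
R_inner film = 1/(h_i·2πr₁L) = 1/(1780×2π×0.485×10.5) = 1.756×10^-5 K/W
R_stainless steel pipe wall = ln(494/485)/(2π×16.3×10.5) = 1.71×10^-5 K/W
R_mineral wool = ln(559/494)/(2π×0.0342×10.5) = 0.05479 K/W
R_calcium silicate = ln(604/559)/(2π×0.0781×10.5) = 0.01503 K/W
R_outer film = 1/(h_o·2πr_oL) = 1/(5.76×2π×0.604×10.5) = 0.004357 K/W
R_total = 0.0742 K/W
Q = ΔT/R_total = 220/0.0742
Q = 2960 W
T_interface = T_inner − Q·ΣR(inner→interface) = 247 − 2960×0.05482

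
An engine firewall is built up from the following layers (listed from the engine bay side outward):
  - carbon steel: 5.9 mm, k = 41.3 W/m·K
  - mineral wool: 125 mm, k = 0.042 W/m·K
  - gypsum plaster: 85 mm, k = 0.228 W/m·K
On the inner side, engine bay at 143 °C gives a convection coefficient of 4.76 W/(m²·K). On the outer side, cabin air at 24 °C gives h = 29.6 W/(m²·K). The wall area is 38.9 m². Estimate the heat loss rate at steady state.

Thermal resistances in series:
R_inner film = 1/(h_i·A) = 1/(4.76×38.9) = 0.005401 K/W
R_carbon steel = L/(kA) = 0.0059/(41.3×38.9) = 3.672×10^-6 K/W
R_mineral wool = L/(kA) = 0.125/(0.042×38.9) = 0.07651 K/W
R_gypsum plaster = L/(kA) = 0.085/(0.228×38.9) = 0.009584 K/W
R_outer film = 1/(h_o·A) = 1/(29.6×38.9) = 8.685×10^-4 K/W
R_total = 0.09237 K/W
Q = ΔT / R_total = 119 / 0.09237

Q ≈ 1290 W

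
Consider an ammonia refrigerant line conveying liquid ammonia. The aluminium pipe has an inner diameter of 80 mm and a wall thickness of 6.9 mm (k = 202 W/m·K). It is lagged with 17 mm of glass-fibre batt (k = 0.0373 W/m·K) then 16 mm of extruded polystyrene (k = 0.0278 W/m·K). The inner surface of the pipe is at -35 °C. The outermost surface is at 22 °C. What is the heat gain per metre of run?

q′ ≈ 21.9 W/m

Cylindrical conduction, so R = ln(r₂/r₁)/(2πkL) per layer, in series:
R_aluminium pipe wall = ln(46.9/40)/(2π×202×1) = 1.254×10^-4 K/W
R_glass-fibre batt = ln(63.9/46.9)/(2π×0.0373×1) = 1.32 K/W
R_extruded polystyrene = ln(79.9/63.9)/(2π×0.0278×1) = 1.279 K/W
R_total = 2.599 K/W
Q = ΔT/R_total = 57/2.599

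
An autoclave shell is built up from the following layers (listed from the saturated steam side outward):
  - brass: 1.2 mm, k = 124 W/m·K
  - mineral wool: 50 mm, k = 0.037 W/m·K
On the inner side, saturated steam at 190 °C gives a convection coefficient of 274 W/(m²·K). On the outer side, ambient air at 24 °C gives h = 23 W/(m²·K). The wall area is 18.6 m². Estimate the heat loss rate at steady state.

Series thermal resistances:
R_inner film = 1/(h_i·A) = 1/(274×18.6) = 1.962×10^-4 K/W
R_brass = L/(kA) = 0.0012/(124×18.6) = 5.203×10^-7 K/W
R_mineral wool = L/(kA) = 0.05/(0.037×18.6) = 0.07265 K/W
R_outer film = 1/(h_o·A) = 1/(23×18.6) = 0.002338 K/W
R_total = 0.07519 K/W
Q = ΔT / R_total = 166 / 0.07519

Q ≈ 2210 W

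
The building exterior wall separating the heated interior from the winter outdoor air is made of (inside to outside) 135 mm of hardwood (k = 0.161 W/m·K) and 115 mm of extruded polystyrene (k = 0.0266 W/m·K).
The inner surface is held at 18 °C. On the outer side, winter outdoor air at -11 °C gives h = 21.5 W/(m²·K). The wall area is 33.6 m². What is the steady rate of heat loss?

Series thermal resistances:
R_hardwood = L/(kA) = 0.135/(0.161×33.6) = 0.02496 K/W
R_extruded polystyrene = L/(kA) = 0.115/(0.0266×33.6) = 0.1287 K/W
R_outer film = 1/(h_o·A) = 1/(21.5×33.6) = 0.001384 K/W
R_total = 0.155 K/W
Q = ΔT / R_total = 29 / 0.155

Q ≈ 187 W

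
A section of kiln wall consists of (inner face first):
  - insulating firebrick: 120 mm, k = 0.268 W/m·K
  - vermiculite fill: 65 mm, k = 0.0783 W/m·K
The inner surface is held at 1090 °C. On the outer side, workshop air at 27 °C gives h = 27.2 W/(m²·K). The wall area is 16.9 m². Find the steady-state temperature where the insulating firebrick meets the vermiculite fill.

Model the wall as resistances in series:
R_insulating firebrick = L/(kA) = 0.12/(0.268×16.9) = 0.02649 K/W
R_vermiculite fill = L/(kA) = 0.065/(0.0783×16.9) = 0.04912 K/W
R_outer film = 1/(h_o·A) = 1/(27.2×16.9) = 0.002175 K/W
R_total = 0.07779 K/W;  Q = ΔT/R_total = 1063/0.07779 = 13660 W
T_interface = T_inner − Q·ΣR(inner→interface) = 1090 − 13700×0.02649

T ≈ 728 °C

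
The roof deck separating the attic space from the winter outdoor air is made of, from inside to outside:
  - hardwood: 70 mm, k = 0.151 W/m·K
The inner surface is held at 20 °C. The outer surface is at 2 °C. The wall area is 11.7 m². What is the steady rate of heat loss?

Model the wall as resistances in series:
R_hardwood = L/(kA) = 0.07/(0.151×11.7) = 0.03962 K/W
R_total = 0.03962 K/W
Q = ΔT / R_total = 18 / 0.03962

Q ≈ 454 W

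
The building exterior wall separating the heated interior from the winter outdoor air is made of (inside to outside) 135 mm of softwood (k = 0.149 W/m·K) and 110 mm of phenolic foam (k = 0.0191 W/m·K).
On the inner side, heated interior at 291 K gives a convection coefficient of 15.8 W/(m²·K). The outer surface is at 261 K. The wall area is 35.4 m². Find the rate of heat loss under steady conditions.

Q ≈ 158 W

Treating each layer as a thermal resistance in series:
R_inner film = 1/(h_i·A) = 1/(15.8×35.4) = 0.001788 K/W
R_softwood = L/(kA) = 0.135/(0.149×35.4) = 0.02559 K/W
R_phenolic foam = L/(kA) = 0.11/(0.0191×35.4) = 0.1627 K/W
R_total = 0.1901 K/W
Q = ΔT / R_total = 30 / 0.1901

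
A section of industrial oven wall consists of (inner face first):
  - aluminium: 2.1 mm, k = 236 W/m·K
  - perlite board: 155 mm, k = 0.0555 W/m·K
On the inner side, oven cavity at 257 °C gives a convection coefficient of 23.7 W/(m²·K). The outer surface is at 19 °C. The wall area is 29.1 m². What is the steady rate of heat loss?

Q ≈ 2440 W

Treating each layer as a thermal resistance in series:
R_inner film = 1/(h_i·A) = 1/(23.7×29.1) = 0.00145 K/W
R_aluminium = L/(kA) = 0.0021/(236×29.1) = 3.058×10^-7 K/W
R_perlite board = L/(kA) = 0.155/(0.0555×29.1) = 0.09597 K/W
R_total = 0.09742 K/W
Q = ΔT / R_total = 238 / 0.09742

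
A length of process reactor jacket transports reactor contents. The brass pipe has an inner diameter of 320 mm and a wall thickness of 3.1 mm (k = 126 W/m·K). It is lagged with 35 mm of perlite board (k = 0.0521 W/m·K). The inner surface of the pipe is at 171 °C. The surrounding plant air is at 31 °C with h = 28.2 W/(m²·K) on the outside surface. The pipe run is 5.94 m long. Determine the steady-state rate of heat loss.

Q ≈ 1340 W

For a radial system each layer contributes R = ln(r_out/r_in)/(2πkL); films add R = 1/(hA).
R_brass pipe wall = ln(163.1/160)/(2π×126×5.94) = 4.081×10^-6 K/W
R_perlite board = ln(198.1/163.1)/(2π×0.0521×5.94) = 0.09998 K/W
R_outer film = 1/(h_o·2πr_oL) = 1/(28.2×2π×0.1981×5.94) = 0.004796 K/W
R_total = 0.1048 K/W
Q = ΔT/R_total = 140/0.1048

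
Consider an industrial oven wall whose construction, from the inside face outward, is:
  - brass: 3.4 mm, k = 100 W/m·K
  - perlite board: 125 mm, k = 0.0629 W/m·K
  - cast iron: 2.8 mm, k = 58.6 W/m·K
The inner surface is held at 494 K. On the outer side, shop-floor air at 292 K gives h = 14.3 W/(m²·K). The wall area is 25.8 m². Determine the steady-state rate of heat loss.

Treating each layer as a thermal resistance in series:
R_brass = L/(kA) = 0.0034/(100×25.8) = 1.318×10^-6 K/W
R_perlite board = L/(kA) = 0.125/(0.0629×25.8) = 0.07703 K/W
R_cast iron = L/(kA) = 0.0028/(58.6×25.8) = 1.852×10^-6 K/W
R_outer film = 1/(h_o·A) = 1/(14.3×25.8) = 0.00271 K/W
R_total = 0.07974 K/W
Q = ΔT / R_total = 202 / 0.07974

Q ≈ 2530 W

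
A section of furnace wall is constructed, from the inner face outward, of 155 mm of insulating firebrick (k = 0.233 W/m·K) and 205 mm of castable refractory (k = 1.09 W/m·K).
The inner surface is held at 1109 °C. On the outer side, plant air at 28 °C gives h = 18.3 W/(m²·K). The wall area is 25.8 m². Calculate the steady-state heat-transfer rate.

Using the resistance-network approach (series):
R_insulating firebrick = L/(kA) = 0.155/(0.233×25.8) = 0.02578 K/W
R_castable refractory = L/(kA) = 0.205/(1.09×25.8) = 0.00729 K/W
R_outer film = 1/(h_o·A) = 1/(18.3×25.8) = 0.002118 K/W
R_total = 0.03519 K/W
Q = ΔT / R_total = 1081 / 0.03519

Q ≈ 30700 W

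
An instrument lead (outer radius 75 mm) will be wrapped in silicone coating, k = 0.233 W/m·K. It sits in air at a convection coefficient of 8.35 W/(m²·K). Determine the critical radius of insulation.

r_cr ≈ 27.9 mm

For a cylinder r_cr = k/h = 0.233/8.35
r_cr = 27.9 mm; since the bare radius (75 mm) is above r_cr, any added insulation will reduce heat loss.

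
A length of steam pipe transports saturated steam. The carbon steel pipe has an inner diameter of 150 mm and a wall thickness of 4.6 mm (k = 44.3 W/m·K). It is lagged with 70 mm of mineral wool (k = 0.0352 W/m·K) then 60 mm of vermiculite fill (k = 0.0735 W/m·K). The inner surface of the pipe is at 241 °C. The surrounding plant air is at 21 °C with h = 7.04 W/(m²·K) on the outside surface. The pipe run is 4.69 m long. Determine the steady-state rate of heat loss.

Treating each annulus and film as a series resistance:
R_carbon steel pipe wall = ln(79.6/75)/(2π×44.3×4.69) = 4.56×10^-5 K/W
R_mineral wool = ln(149.6/79.6)/(2π×0.0352×4.69) = 0.6083 K/W
R_vermiculite fill = ln(209.6/149.6)/(2π×0.0735×4.69) = 0.1557 K/W
R_outer film = 1/(h_o·2πr_oL) = 1/(7.04×2π×0.2096×4.69) = 0.023 K/W
R_total = 0.787 K/W
Q = ΔT/R_total = 220/0.787

Q ≈ 280 W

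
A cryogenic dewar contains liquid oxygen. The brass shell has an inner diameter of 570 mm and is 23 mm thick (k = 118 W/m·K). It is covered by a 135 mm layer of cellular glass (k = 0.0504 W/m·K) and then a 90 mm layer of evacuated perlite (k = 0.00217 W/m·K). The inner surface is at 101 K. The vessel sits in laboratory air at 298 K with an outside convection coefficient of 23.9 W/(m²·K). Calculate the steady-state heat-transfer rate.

For a spherical shell R = (1/r₁ − 1/r₂)/(4πk); film R = 1/(h·4πr²). In series:
R_brass shell = (1/0.285 − 1/0.308)/(4π×118) = 1.767×10^-4 K/W
R_cellular glass = (1/0.308 − 1/0.443)/(4π×0.0504) = 1.562 K/W
R_evacuated perlite = (1/0.443 − 1/0.533)/(4π×0.00217) = 13.98 K/W
R_outer film = 1/(h·4πr_o²) = 1/(23.9×4π×0.533²) = 0.01172 K/W
R_total = 15.55 K/W
Q = ΔT/R_total = 197/15.55

Q ≈ 12.7 W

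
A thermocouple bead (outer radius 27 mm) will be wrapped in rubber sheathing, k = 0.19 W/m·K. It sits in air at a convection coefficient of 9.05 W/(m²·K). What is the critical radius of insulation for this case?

r_cr ≈ 42 mm

For a sphere r_cr = 2k/h = 2×0.19/9.05
r_cr = 42 mm; since the bare radius (27 mm) is below r_cr, adding a thin layer of insulation will *increase* heat loss.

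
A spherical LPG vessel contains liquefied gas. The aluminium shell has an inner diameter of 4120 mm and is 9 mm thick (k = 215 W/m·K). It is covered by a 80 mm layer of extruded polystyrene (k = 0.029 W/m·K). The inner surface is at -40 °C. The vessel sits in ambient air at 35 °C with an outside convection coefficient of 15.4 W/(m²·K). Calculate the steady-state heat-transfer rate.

Each spherical layer contributes R = (1/r_i − 1/r_o)/(4πk):
R_aluminium shell = (1/2.06 − 1/2.069)/(4π×215) = 7.816×10^-7 K/W
R_extruded polystyrene = (1/2.069 − 1/2.149)/(4π×0.029) = 0.04937 K/W
R_outer film = 1/(h·4πr_o²) = 1/(15.4×4π×2.149²) = 0.001119 K/W
R_total = 0.05049 K/W
Q = ΔT/R_total = 75/0.05049

Q ≈ 1490 W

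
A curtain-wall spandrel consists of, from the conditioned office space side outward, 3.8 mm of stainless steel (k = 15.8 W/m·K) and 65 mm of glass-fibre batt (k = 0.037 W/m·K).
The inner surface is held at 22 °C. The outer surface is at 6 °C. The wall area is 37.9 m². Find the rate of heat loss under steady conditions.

Series thermal resistances:
R_stainless steel = L/(kA) = 0.0038/(15.8×37.9) = 6.346×10^-6 K/W
R_glass-fibre batt = L/(kA) = 0.065/(0.037×37.9) = 0.04635 K/W
R_total = 0.04636 K/W
Q = ΔT / R_total = 16 / 0.04636

Q ≈ 345 W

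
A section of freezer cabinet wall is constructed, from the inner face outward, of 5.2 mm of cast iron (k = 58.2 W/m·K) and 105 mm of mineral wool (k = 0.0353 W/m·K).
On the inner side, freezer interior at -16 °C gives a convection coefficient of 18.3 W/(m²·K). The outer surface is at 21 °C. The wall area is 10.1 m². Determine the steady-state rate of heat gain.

Q ≈ 123 W

Treating each layer as a thermal resistance in series:
R_inner film = 1/(h_i·A) = 1/(18.3×10.1) = 0.00541 K/W
R_cast iron = L/(kA) = 0.0052/(58.2×10.1) = 8.846×10^-6 K/W
R_mineral wool = L/(kA) = 0.105/(0.0353×10.1) = 0.2945 K/W
R_total = 0.2999 K/W
Q = ΔT / R_total = 37 / 0.2999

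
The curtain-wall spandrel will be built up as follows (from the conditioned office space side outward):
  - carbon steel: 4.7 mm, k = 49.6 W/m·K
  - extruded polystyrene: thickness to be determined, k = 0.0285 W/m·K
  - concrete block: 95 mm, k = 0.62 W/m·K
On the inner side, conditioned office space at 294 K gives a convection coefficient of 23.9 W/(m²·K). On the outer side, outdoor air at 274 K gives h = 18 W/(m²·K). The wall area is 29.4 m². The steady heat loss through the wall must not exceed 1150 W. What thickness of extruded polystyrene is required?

Model the wall as resistances in series:
R_inner film = 1/(h_i·A) = 1/(23.9×29.4) = 0.001423 K/W
R_carbon steel = L/(kA) = 0.0047/(49.6×29.4) = 3.223×10^-6 K/W
R_concrete block = L/(kA) = 0.095/(0.62×29.4) = 0.005212 K/W
R_outer film = 1/(h_o·A) = 1/(18×29.4) = 0.00189 K/W
Sum of the known resistances R_other = 0.008528 K/W
Required total resistance R_tot = ΔT/Q_allow = 20/1150 = 0.01739 K/W
R_extruded polystyrene = R_tot − R_other = 0.008864 K/W
L = R·k·A = 0.008864×0.0285×29.4

L ≈ 7.43 mm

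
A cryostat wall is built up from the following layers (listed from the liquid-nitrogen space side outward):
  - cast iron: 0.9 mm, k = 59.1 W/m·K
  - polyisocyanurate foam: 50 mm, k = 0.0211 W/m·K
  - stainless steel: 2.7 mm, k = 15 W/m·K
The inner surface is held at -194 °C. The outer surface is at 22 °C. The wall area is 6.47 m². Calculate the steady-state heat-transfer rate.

Treating each layer as a thermal resistance in series:
R_cast iron = L/(kA) = 0.0009/(59.1×6.47) = 2.354×10^-6 K/W
R_polyisocyanurate foam = L/(kA) = 0.05/(0.0211×6.47) = 0.3663 K/W
R_stainless steel = L/(kA) = 0.0027/(15×6.47) = 2.782×10^-5 K/W
R_total = 0.3663 K/W
Q = ΔT / R_total = 216 / 0.3663

Q ≈ 590 W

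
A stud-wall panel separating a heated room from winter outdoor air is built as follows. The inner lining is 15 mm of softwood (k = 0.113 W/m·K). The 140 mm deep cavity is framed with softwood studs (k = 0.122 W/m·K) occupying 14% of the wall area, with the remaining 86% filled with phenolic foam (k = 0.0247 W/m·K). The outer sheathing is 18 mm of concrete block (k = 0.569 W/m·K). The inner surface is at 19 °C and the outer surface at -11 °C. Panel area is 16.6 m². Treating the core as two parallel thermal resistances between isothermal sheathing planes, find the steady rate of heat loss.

Q ≈ 130 W

Sheathing layers in series; stud and cavity paths in parallel between them.
R_inner = 0.015/(0.113×16.6) = 0.007997 K/W
R_stud  = 0.14/(0.122×0.14×16.6) = 0.4938 K/W
R_cav   = 0.14/(0.0247×0.86×16.6) = 0.397 K/W
1/R_core = 1/R_stud + 1/R_cav → R_core = 0.2201 K/W
R_outer = 0.018/(0.569×16.6) = 0.001906 K/W
R_total = 0.23 K/W
Q = ΔT/R_total = 30/0.23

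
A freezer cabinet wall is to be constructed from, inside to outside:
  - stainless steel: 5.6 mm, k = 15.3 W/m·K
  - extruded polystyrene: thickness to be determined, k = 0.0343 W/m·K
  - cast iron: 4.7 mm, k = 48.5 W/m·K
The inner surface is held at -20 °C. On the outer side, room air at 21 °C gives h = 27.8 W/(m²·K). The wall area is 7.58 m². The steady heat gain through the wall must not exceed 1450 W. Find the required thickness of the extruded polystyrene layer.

L ≈ 6.1 mm

Treating each layer as a thermal resistance in series:
R_stainless steel = L/(kA) = 0.0056/(15.3×7.58) = 4.829×10^-5 K/W
R_cast iron = L/(kA) = 0.0047/(48.5×7.58) = 1.278×10^-5 K/W
R_outer film = 1/(h_o·A) = 1/(27.8×7.58) = 0.004746 K/W
Sum of the known resistances R_other = 0.004807 K/W
Required total resistance R_tot = ΔT/Q_allow = 41/1450 = 0.02828 K/W
R_extruded polystyrene = R_tot − R_other = 0.02347 K/W
L = R·k·A = 0.02347×0.0343×7.58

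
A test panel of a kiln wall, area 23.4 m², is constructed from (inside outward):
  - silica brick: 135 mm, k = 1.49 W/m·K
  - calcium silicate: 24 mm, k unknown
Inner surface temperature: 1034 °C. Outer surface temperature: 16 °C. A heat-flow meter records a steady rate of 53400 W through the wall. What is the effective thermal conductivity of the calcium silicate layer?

k ≈ 0.0675 W/(m·K)

Thermal resistances in series:
R_silica brick = L/(kA) = 0.135/(1.49×23.4) = 0.003872 K/W
Sum of known resistances R_other = 0.003872 K/W
Total R = ΔT/Q = 1018/53400 = 0.01906 K/W
R_calcium silicate = R_total − R_other = 0.01519 K/W
k = L/(R·A) = 0.024/(0.01519×23.4)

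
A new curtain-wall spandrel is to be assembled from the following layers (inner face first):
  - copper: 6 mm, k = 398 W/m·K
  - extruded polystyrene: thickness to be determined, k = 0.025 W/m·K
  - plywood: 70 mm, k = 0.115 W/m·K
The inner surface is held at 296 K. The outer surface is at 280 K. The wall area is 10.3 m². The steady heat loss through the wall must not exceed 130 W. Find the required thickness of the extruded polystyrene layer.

Thermal resistances in series:
R_copper = L/(kA) = 0.006/(398×10.3) = 1.464×10^-6 K/W
R_plywood = L/(kA) = 0.07/(0.115×10.3) = 0.0591 K/W
Sum of the known resistances R_other = 0.0591 K/W
Required total resistance R_tot = ΔT/Q_allow = 16/130 = 0.1231 K/W
R_extruded polystyrene = R_tot − R_other = 0.06398 K/W
L = R·k·A = 0.06398×0.025×10.3

L ≈ 16.5 mm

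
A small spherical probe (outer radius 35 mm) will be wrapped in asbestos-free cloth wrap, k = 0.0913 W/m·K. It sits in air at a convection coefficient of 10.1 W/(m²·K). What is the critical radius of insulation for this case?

For a sphere r_cr = 2k/h = 2×0.0913/10.1
r_cr = 18.1 mm; since the bare radius (35 mm) is above r_cr, any added insulation will reduce heat loss.

r_cr ≈ 18.1 mm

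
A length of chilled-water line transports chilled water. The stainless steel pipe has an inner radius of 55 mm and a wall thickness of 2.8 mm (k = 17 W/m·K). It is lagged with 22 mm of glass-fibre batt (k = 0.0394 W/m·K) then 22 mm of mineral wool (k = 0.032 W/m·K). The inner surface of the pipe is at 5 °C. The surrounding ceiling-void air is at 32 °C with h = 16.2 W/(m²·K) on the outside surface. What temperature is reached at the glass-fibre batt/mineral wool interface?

T ≈ 18.5 °C

Radial resistances (cylindrical: R_cond = ln(r_o/r_i)/(2πkL), R_conv = 1/(h·2πrL)):
R_stainless steel pipe wall = ln(57.8/55)/(2π×17×1) = 4.649×10^-4 K/W
R_glass-fibre batt = ln(79.8/57.8)/(2π×0.0394×1) = 1.303 K/W
R_mineral wool = ln(101.8/79.8)/(2π×0.032×1) = 1.211 K/W
R_outer film = 1/(h_o·2πr_oL) = 1/(16.2×2π×0.1018×1) = 0.09651 K/W
R_total = 2.611 K/W
Q = ΔT/R_total = 27/2.611
Q = 10.3 W/m
T_interface = T_inner + Q·ΣR(inner→interface) = 5 + 10.3×1.303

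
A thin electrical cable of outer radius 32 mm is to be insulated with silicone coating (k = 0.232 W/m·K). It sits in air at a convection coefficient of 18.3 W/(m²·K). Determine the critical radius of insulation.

For a cylinder r_cr = k/h = 0.232/18.3
r_cr = 12.7 mm; since the bare radius (32 mm) is above r_cr, any added insulation will reduce heat loss.

r_cr ≈ 12.7 mm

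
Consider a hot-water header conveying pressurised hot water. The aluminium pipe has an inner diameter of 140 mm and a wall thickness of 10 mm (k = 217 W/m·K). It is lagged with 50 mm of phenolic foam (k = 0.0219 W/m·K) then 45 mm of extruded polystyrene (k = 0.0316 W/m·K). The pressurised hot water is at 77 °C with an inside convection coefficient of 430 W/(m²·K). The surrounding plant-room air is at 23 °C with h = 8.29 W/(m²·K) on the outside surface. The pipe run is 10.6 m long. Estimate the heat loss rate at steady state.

For a radial system each layer contributes R = ln(r_out/r_in)/(2πkL); films add R = 1/(hA).
R_inner film = 1/(h_i·2πr₁L) = 1/(430×2π×0.07×10.6) = 4.988×10^-4 K/W
R_aluminium pipe wall = ln(80/70)/(2π×217×10.6) = 9.239×10^-6 K/W
R_phenolic foam = ln(130/80)/(2π×0.0219×10.6) = 0.3329 K/W
R_extruded polystyrene = ln(175/130)/(2π×0.0316×10.6) = 0.1412 K/W
R_outer film = 1/(h_o·2πr_oL) = 1/(8.29×2π×0.175×10.6) = 0.01035 K/W
R_total = 0.485 K/W
Q = ΔT/R_total = 54/0.485

Q ≈ 111 W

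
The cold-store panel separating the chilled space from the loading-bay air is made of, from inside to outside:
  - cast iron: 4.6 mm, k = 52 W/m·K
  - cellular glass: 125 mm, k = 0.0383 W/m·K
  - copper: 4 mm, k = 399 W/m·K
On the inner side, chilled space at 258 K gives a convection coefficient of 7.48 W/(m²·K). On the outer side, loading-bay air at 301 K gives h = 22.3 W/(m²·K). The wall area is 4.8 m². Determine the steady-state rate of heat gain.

Q ≈ 60 W

Using the resistance-network approach (series):
R_inner film = 1/(h_i·A) = 1/(7.48×4.8) = 0.02785 K/W
R_cast iron = L/(kA) = 0.0046/(52×4.8) = 1.843×10^-5 K/W
R_cellular glass = L/(kA) = 0.125/(0.0383×4.8) = 0.6799 K/W
R_copper = L/(kA) = 0.004/(399×4.8) = 2.089×10^-6 K/W
R_outer film = 1/(h_o·A) = 1/(22.3×4.8) = 0.009342 K/W
R_total = 0.7172 K/W
Q = ΔT / R_total = 43 / 0.7172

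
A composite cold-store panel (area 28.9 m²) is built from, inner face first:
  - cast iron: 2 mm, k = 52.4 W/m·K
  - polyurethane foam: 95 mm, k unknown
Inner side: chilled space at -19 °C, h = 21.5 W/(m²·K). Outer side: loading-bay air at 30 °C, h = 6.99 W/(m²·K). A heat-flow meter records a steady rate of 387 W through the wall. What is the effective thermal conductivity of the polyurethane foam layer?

k ≈ 0.0274 W/(m·K)

Thermal resistances in series:
R_inner film = 1/(h_i·A) = 1/(21.5×28.9) = 0.001609 K/W
R_cast iron = L/(kA) = 0.002/(52.4×28.9) = 1.321×10^-6 K/W
R_outer film = 1/(h_o·A) = 1/(6.99×28.9) = 0.00495 K/W
Sum of known resistances R_other = 0.006561 K/W
Total R = ΔT/Q = 49/387 = 0.1266 K/W
R_polyurethane foam = R_total − R_other = 0.1201 K/W
k = L/(R·A) = 0.095/(0.1201×28.9)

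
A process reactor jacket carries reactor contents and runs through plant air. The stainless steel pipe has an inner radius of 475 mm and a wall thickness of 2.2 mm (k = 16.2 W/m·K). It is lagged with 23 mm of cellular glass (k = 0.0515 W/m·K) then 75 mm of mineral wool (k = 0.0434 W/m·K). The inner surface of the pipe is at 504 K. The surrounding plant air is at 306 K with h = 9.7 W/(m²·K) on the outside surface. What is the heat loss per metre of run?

q′ ≈ 288 W/m

Cylindrical conduction, so R = ln(r₂/r₁)/(2πkL) per layer, in series:
R_stainless steel pipe wall = ln(477.2/475)/(2π×16.2×1) = 4.54×10^-5 K/W
R_cellular glass = ln(500.2/477.2)/(2π×0.0515×1) = 0.1455 K/W
R_mineral wool = ln(575.2/500.2)/(2π×0.0434×1) = 0.5123 K/W
R_outer film = 1/(h_o·2πr_oL) = 1/(9.7×2π×0.5752×1) = 0.02853 K/W
R_total = 0.6864 K/W
Q = ΔT/R_total = 198/0.6864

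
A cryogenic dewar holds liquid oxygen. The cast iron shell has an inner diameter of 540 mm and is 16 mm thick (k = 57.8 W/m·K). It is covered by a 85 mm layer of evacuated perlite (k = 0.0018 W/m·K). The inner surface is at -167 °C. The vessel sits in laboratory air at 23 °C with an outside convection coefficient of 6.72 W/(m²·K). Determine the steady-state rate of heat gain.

Radial (spherical) resistances in series:
R_cast iron shell = (1/0.27 − 1/0.286)/(4π×57.8) = 2.853×10^-4 K/W
R_evacuated perlite = (1/0.286 − 1/0.371)/(4π×0.0018) = 35.42 K/W
R_outer film = 1/(h·4πr_o²) = 1/(6.72×4π×0.371²) = 0.08603 K/W
R_total = 35.5 K/W
Q = ΔT/R_total = 190/35.5

Q ≈ 5.35 W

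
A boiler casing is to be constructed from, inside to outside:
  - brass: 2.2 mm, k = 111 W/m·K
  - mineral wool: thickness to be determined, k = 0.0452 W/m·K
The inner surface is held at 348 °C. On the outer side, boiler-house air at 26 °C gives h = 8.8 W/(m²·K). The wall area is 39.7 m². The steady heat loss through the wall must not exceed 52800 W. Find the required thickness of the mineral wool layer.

Treating each layer as a thermal resistance in series:
R_brass = L/(kA) = 0.0022/(111×39.7) = 4.992×10^-7 K/W
R_outer film = 1/(h_o·A) = 1/(8.8×39.7) = 0.002862 K/W
Sum of the known resistances R_other = 0.002863 K/W
Required total resistance R_tot = ΔT/Q_allow = 322/52800 = 0.006098 K/W
R_mineral wool = R_tot − R_other = 0.003236 K/W
L = R·k·A = 0.003236×0.0452×39.7

L ≈ 5.81 mm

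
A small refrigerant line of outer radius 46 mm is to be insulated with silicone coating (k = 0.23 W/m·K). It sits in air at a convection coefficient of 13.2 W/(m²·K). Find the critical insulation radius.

r_cr ≈ 17.4 mm

For a cylinder r_cr = k/h = 0.23/13.2
r_cr = 17.4 mm; since the bare radius (46 mm) is above r_cr, any added insulation will reduce heat loss.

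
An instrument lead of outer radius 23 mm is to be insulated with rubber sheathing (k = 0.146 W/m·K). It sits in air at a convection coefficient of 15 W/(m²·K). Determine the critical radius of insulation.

For a cylinder r_cr = k/h = 0.146/15
r_cr = 9.73 mm; since the bare radius (23 mm) is above r_cr, any added insulation will reduce heat loss.

r_cr ≈ 9.73 mm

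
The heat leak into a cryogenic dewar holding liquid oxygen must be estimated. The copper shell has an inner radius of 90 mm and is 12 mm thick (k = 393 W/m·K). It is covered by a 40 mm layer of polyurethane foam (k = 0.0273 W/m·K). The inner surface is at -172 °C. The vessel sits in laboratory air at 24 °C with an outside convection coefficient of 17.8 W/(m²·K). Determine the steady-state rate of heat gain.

Radial (spherical) resistances in series:
R_copper shell = (1/0.09 − 1/0.102)/(4π×393) = 2.647×10^-4 K/W
R_polyurethane foam = (1/0.102 − 1/0.142)/(4π×0.0273) = 8.05 K/W
R_outer film = 1/(h·4πr_o²) = 1/(17.8×4π×0.142²) = 0.2217 K/W
R_total = 8.272 K/W
Q = ΔT/R_total = 196/8.272

Q ≈ 23.7 W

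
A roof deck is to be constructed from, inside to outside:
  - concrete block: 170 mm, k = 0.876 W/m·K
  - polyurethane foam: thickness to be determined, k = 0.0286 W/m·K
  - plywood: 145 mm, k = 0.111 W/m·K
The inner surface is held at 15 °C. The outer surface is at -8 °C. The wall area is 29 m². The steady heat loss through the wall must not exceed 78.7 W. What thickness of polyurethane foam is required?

L ≈ 199 mm

Thermal resistances in series:
R_concrete block = L/(kA) = 0.17/(0.876×29) = 0.006692 K/W
R_plywood = L/(kA) = 0.145/(0.111×29) = 0.04505 K/W
Sum of the known resistances R_other = 0.05174 K/W
Required total resistance R_tot = ΔT/Q_allow = 23/78.7 = 0.2922 K/W
R_polyurethane foam = R_tot − R_other = 0.2405 K/W
L = R·k·A = 0.2405×0.0286×29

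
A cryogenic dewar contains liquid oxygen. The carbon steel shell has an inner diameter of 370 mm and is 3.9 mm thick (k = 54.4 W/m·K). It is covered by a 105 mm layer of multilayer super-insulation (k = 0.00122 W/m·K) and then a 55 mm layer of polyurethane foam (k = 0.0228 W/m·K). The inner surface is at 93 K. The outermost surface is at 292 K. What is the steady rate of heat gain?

Radial (spherical) resistances in series:
R_carbon steel shell = (1/0.185 − 1/0.1889)/(4π×54.4) = 1.632×10^-4 K/W
R_multilayer super-insulation = (1/0.1889 − 1/0.2939)/(4π×0.00122) = 123.4 K/W
R_polyurethane foam = (1/0.2939 − 1/0.3489)/(4π×0.0228) = 1.872 K/W
R_total = 125.2 K/W
Q = ΔT/R_total = 199/125.2

Q ≈ 1.59 W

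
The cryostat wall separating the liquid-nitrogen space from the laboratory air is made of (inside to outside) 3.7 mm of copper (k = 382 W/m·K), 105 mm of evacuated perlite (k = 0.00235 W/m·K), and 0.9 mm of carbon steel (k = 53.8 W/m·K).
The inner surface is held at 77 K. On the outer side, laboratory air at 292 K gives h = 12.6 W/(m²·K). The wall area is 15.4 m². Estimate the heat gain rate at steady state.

Using the resistance-network approach (series):
R_copper = L/(kA) = 0.0037/(382×15.4) = 6.29×10^-7 K/W
R_evacuated perlite = L/(kA) = 0.105/(0.00235×15.4) = 2.901 K/W
R_carbon steel = L/(kA) = 0.0009/(53.8×15.4) = 1.086×10^-6 K/W
R_outer film = 1/(h_o·A) = 1/(12.6×15.4) = 0.005154 K/W
R_total = 2.907 K/W
Q = ΔT / R_total = 215 / 2.907

Q ≈ 74 W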